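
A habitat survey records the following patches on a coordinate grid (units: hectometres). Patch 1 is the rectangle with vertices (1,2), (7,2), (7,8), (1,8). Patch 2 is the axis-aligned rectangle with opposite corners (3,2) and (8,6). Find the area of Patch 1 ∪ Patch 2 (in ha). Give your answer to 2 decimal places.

By inclusion–exclusion:
Individual areas: |Patch 1| = 36, |Patch 2| = 20.
|Patch 1∩Patch 2|: x∈[3,7], y∈[2,6] → 4·4 = 16.
|Patch 1 ∪ Patch 2| = 56 − 16 = 40.00.

40.00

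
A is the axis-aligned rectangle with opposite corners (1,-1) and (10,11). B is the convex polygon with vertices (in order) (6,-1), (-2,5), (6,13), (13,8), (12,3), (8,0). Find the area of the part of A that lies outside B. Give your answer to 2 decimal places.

|A| = 108, |A∩B| = 89.1107.
|A ∖ B| = |A| − |A∩B| = 108 − 89.1107 = 18.89.

18.89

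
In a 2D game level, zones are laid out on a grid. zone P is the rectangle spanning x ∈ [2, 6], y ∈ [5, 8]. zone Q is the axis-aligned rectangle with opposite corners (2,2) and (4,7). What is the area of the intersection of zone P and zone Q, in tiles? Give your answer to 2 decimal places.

4.00

|zone P∩zone Q|: x∈[2,4], y∈[5,7] → 2·2 = 4.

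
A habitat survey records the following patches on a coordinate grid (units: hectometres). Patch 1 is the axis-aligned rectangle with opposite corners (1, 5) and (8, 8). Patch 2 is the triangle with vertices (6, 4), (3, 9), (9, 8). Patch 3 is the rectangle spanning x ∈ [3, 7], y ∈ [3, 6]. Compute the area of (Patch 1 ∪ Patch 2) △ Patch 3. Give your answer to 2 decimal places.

|Patch 1 ∪ Patch 2| = 25.0417.
|(Patch 1 ∪ Patch 2) ∩ Patch 3| = 4.675.
|(Patch 1 ∪ Patch 2) △ Patch 3| = 25.0417 + 12 − 9.35 = 27.69.

27.69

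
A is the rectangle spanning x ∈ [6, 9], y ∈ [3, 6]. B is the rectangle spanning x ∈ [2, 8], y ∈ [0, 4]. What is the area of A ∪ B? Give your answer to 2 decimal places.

By inclusion–exclusion:
Individual areas: |A| = 9, |B| = 24.
|A∩B|: x∈[6,8], y∈[3,4] → 2·1 = 2.
|A ∪ B| = 33 − 2 = 31.00.

31.00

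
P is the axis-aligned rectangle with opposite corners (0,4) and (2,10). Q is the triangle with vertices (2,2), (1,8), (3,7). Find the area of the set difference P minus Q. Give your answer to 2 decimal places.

|P| = 12, |P∩Q| = 2.4167.
|P ∖ Q| = |P| − |P∩Q| = 12 − 2.4167 = 9.58.

9.58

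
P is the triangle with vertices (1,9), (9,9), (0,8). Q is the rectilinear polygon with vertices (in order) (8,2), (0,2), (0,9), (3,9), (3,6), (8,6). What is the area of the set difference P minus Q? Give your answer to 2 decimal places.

2.00

|P| = 4, |P∩Q| = 2.
|P ∖ Q| = |P| − |P∩Q| = 4 − 2 = 2.00.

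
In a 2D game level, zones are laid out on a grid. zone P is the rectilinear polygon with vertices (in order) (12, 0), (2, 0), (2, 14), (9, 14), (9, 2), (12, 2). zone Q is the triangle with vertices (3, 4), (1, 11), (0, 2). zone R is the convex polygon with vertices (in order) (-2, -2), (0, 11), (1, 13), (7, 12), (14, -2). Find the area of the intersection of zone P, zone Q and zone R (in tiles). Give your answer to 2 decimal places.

The intersection is the polygon with vertices (3,4), (2,3.333), (2,7.5).
By the shoelace formula its area is 2.08.

2.08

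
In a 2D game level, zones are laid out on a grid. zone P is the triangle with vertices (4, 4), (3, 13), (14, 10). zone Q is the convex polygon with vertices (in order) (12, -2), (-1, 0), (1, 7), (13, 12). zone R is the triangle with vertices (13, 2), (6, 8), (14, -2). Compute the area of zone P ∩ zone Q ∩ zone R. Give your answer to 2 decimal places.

The intersection is the polygon with vertices (7.513,6.108), (6,8), (7.922,6.353).
By the shoelace formula its area is 0.57.

0.57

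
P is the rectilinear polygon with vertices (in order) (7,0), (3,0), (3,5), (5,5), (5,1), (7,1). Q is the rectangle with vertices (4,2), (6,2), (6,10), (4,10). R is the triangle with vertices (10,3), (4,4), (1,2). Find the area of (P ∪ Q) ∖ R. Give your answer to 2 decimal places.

|P ∪ Q| = 25.
|(P ∪ Q) ∩ R| = 4.1667.
|(P ∪ Q) ∖ R| = 25 − 4.1667 = 20.83.

20.83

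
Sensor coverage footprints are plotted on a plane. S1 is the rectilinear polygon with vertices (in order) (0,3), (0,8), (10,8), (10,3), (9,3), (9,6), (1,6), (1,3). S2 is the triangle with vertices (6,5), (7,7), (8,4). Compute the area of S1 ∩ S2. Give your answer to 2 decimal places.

0.42

The intersection is the polygon with vertices (6.5,6), (7,7), (7.333,6).
By the shoelace formula its area is 0.42.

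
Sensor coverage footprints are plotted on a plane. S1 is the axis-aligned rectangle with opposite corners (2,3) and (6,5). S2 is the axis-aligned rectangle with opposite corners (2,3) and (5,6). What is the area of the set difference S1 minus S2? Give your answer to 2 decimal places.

|S1∩S2|: x∈[2,5], y∈[3,5] → 3·2 = 6.
|S1| = 8.
|S1 ∖ S2| = |S1| − |S1∩S2| = 8 − 6 = 2.00.

2.00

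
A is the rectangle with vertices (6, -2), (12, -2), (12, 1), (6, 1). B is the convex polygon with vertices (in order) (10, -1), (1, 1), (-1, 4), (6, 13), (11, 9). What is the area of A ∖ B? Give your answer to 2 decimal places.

11.58

|A| = 18, |A∩B| = 6.4222.
|A ∖ B| = |A| − |A∩B| = 18 − 6.4222 = 11.58.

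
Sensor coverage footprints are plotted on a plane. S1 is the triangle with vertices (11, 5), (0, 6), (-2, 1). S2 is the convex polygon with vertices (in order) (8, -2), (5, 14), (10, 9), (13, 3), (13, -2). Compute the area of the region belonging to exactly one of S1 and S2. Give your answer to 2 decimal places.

|S1| = 28.5, |S2| = 67.5, |S1∩S2| = 3.5651.
|S1 △ S2| = |S1| + |S2| − 2·|S1∩S2| = 28.5 + 67.5 − 7.1302 = 88.87.

88.87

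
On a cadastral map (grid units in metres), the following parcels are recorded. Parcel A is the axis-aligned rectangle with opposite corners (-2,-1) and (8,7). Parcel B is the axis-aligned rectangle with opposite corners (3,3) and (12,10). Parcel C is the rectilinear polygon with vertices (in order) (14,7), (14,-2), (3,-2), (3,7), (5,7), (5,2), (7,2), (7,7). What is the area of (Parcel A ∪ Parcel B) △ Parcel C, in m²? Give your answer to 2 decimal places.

120.00

|Parcel A ∪ Parcel B| = 123.
|(Parcel A ∪ Parcel B) ∩ Parcel C| = 46.
|(Parcel A ∪ Parcel B) △ Parcel C| = 123 + 89 − 92 = 120.00.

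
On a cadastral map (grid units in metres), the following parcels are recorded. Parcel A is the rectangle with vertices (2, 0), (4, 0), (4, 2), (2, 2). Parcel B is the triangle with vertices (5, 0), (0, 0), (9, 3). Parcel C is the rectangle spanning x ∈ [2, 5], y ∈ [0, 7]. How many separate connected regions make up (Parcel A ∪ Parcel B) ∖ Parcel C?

2

(Parcel A ∪ Parcel B) ∖ Parcel C splits into 2 disjoint pieces (area 3.3333, area 0.6667).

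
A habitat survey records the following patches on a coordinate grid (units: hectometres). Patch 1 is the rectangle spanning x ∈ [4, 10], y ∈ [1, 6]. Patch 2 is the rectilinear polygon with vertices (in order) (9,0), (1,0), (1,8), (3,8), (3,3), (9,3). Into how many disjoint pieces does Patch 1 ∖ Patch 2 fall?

Patch 1 ∖ Patch 2 is a single connected region.

1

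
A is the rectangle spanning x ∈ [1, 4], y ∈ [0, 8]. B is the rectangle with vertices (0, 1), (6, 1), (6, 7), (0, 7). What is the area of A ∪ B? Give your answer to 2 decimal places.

By inclusion–exclusion:
Individual areas: |A| = 24, |B| = 36.
|A∩B|: x∈[1,4], y∈[1,7] → 3·6 = 18.
|A ∪ B| = 60 − 18 = 42.00.

42.00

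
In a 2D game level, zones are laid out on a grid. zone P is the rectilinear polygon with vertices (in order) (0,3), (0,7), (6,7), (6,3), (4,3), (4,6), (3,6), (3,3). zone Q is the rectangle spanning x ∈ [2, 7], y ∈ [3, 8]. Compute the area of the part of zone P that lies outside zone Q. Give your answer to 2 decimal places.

|zone P| = 21, |zone P∩zone Q| = 13.
|zone P ∖ zone Q| = |zone P| − |zone P∩zone Q| = 21 − 13 = 8.00.

8.00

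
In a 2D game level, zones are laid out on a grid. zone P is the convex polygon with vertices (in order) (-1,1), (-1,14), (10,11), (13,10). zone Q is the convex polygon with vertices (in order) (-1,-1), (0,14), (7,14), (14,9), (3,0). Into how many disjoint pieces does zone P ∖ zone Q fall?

2

zone P ∖ zone Q splits into 2 disjoint pieces (area 7.2268, area 0.0771).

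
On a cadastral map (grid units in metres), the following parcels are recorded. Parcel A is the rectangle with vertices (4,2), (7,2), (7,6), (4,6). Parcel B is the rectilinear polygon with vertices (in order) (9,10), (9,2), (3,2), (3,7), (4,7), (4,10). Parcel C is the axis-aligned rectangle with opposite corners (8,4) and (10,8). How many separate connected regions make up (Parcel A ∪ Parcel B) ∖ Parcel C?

(Parcel A ∪ Parcel B) ∖ Parcel C is a single connected region.

1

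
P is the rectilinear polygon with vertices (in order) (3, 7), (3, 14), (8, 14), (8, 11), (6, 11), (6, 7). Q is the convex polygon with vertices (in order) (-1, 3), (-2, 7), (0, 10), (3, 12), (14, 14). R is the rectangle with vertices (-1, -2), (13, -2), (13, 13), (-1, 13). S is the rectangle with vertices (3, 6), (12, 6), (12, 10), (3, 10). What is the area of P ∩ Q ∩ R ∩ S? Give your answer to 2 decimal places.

8.12

The intersection is the polygon with vertices (6,8.133), (4.455,7), (3,7), (3,10), (6,10).
By the shoelace formula its area is 8.12.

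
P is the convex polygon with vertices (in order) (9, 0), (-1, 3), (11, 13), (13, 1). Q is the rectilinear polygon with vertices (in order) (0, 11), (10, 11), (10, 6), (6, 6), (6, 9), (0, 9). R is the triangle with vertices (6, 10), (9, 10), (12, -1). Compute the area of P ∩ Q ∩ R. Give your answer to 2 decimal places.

9.24

The intersection is the polygon with vertices (10,6), (8.182,6), (6.438,9.198), (7.4,10), (9,10), (10,6.333).
By the shoelace formula its area is 9.24.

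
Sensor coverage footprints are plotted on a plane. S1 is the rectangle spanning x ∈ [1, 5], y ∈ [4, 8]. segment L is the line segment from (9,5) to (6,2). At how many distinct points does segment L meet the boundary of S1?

0

The segment lies entirely outside S1 and never meets its boundary.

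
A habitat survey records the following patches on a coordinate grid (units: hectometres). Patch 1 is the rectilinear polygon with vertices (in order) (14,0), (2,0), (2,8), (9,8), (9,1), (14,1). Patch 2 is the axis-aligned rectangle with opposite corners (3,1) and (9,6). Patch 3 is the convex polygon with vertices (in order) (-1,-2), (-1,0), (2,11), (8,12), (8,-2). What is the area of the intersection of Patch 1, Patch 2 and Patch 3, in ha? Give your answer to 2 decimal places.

The intersection is the polygon with vertices (3,1), (3,6), (8,6), (8,1).
By the shoelace formula its area is 25.00.

25.00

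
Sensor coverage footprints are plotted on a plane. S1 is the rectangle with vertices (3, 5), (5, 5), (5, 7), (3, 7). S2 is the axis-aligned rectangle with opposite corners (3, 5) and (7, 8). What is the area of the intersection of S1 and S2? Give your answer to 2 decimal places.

4.00

|S1∩S2|: x∈[3,5], y∈[5,7] → 2·2 = 4.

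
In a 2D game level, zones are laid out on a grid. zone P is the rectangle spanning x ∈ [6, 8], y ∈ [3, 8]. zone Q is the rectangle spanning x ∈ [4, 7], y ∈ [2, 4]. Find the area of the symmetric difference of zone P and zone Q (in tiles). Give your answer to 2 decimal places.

14.00

|zone P∩zone Q|: x∈[6,7], y∈[3,4] → 1·1 = 1.
|zone P △ zone Q| = |zone P| + |zone Q| − 2·|zone P∩zone Q| = 10 + 6 − 2 = 14.00.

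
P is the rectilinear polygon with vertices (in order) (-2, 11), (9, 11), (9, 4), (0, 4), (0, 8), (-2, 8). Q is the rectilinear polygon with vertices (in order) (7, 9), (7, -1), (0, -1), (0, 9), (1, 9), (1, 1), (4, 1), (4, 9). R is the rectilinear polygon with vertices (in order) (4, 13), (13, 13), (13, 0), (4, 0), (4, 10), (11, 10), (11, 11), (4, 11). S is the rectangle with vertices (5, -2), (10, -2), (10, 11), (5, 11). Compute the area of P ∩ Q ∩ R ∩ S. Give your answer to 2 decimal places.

The intersection is the polygon with vertices (7,9), (7,4), (5,4), (5,9).
By the shoelace formula its area is 10.00.

10.00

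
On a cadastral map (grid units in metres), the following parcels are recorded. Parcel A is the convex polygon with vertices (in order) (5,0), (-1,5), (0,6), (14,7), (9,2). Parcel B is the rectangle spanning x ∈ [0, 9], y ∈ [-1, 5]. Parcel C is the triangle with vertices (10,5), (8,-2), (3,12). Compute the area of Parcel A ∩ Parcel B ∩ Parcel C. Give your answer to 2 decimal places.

The intersection is the polygon with vertices (9,5), (9,2), (6.939,0.97), (5.5,5).
By the shoelace formula its area is 10.14.

10.14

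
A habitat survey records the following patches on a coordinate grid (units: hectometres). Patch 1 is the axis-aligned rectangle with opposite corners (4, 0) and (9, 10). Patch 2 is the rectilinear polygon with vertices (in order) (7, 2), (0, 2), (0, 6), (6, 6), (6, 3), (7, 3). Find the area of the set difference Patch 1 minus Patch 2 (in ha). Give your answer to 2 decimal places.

41.00

|Patch 1| = 50, |Patch 1∩Patch 2| = 9.
|Patch 1 ∖ Patch 2| = |Patch 1| − |Patch 1∩Patch 2| = 50 − 9 = 41.00.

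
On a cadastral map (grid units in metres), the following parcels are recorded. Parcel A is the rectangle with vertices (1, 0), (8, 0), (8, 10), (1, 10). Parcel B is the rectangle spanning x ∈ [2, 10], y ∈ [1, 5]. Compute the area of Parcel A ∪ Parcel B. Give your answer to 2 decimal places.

78.00

By inclusion–exclusion:
Individual areas: |Parcel A| = 70, |Parcel B| = 32.
|Parcel A∩Parcel B|: x∈[2,8], y∈[1,5] → 6·4 = 24.
|Parcel A ∪ Parcel B| = 102 − 24 = 78.00.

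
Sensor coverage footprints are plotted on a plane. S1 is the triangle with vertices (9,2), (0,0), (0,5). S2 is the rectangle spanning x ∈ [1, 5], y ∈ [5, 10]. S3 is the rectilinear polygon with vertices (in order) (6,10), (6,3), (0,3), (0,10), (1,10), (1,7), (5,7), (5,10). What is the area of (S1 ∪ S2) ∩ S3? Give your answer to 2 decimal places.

|S1 ∪ S2| = 42.5.
|(S1 ∪ S2) ∩ S3| = 14.00.

14.00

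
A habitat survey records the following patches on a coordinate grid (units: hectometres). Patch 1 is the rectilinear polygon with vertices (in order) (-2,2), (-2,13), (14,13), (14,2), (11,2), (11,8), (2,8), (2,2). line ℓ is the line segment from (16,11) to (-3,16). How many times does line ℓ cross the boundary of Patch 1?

2

The segment meets the boundary at (14,11.526), (8.4,13).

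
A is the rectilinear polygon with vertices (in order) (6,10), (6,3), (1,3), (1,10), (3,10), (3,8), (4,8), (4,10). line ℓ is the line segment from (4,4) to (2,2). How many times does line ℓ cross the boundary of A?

The segment meets the boundary at (3,3).

1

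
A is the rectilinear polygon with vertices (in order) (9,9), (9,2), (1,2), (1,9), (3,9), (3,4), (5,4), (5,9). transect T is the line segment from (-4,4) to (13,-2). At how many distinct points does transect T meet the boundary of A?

The segment meets the boundary at (1.667,2), (1,2.235).

2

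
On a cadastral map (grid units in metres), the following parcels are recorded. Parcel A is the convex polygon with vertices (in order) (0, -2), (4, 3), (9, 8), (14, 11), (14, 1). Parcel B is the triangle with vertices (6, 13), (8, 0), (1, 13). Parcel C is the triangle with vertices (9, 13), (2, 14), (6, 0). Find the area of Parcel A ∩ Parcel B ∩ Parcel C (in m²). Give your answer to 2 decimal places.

The intersection is the polygon with vertices (7.2,5.2), (6.6,2.6), (5.55,4.55), (7.067,6.067).
By the shoelace formula its area is 2.71.

2.71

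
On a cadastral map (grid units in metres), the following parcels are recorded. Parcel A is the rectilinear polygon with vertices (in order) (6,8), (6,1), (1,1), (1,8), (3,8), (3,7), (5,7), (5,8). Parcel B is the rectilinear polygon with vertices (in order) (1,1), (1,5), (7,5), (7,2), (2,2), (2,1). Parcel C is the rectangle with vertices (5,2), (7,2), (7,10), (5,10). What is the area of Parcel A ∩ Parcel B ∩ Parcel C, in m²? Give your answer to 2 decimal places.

3.00

The intersection is the polygon with vertices (5,2), (5,5), (6,5), (6,2).
By the shoelace formula its area is 3.00.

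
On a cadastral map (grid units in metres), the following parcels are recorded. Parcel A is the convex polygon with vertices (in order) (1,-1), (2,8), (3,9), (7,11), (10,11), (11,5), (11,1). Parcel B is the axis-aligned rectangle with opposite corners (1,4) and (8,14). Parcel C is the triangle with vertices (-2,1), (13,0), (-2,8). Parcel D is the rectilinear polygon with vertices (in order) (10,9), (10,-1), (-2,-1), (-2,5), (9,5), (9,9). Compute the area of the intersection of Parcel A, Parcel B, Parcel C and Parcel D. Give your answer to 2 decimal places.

The intersection is the polygon with vertices (1.667,5), (3.625,5), (5.5,4), (1.556,4).
By the shoelace formula its area is 2.95.

2.95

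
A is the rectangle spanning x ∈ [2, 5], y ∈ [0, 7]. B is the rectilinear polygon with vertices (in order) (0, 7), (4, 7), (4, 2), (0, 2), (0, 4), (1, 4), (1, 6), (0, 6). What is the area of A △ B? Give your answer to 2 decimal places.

|A| = 21, |B| = 18, |A∩B| = 10.
|A △ B| = |A| + |B| − 2·|A∩B| = 21 + 18 − 20 = 19.00.

19.00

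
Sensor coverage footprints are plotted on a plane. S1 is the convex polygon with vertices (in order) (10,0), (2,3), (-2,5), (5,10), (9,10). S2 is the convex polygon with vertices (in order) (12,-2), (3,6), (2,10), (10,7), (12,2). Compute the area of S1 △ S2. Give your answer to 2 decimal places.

49.37

|S1| = 69.5, |S2| = 51, |S1∩S2| = 35.5636.
|S1 △ S2| = |S1| + |S2| − 2·|S1∩S2| = 69.5 + 51 − 71.1271 = 49.37.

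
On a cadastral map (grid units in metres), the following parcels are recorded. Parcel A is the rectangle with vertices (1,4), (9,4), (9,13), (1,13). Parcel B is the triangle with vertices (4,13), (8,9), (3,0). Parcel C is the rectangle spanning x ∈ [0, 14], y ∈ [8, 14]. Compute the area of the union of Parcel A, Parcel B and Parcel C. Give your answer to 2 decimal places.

119.83

By inclusion–exclusion:
Individual areas: |Parcel A| = 72, |Parcel B| = 28, |Parcel C| = 84.
|Parcel A∩Parcel B| = 24.1709.
|Parcel A∩Parcel C|: x∈[1,9], y∈[8,13] → 8·5 = 40.
|Parcel B∩Parcel C| = 12.6838.
|Parcel A∩Parcel B∩Parcel C| = 12.6838.
|Parcel A ∪ Parcel B ∪ Parcel C| = 184 − 76.8547 + 12.6838 = 119.83.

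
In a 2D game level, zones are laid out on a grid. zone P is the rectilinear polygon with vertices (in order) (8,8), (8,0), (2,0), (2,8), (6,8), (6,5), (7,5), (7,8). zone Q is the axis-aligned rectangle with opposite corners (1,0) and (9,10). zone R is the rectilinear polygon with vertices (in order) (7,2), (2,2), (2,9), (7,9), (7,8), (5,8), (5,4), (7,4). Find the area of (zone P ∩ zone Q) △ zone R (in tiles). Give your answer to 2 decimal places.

|zone P ∩ zone Q| = 45.
|(zone P ∩ zone Q) ∩ zone R| = 22.
|(zone P ∩ zone Q) △ zone R| = 45 + 27 − 44 = 28.00.

28.00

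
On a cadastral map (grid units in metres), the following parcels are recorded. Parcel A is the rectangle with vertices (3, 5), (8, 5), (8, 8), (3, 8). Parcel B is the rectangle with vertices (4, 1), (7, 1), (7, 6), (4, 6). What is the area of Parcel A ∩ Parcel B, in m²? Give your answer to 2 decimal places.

|Parcel A∩Parcel B|: x∈[4,7], y∈[5,6] → 3·1 = 3.

3.00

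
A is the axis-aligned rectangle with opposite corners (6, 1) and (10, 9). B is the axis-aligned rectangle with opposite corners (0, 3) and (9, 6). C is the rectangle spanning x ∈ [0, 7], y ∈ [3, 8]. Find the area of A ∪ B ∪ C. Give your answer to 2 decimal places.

By inclusion–exclusion:
Individual areas: |A| = 32, |B| = 27, |C| = 35.
|A∩B|: x∈[6,9], y∈[3,6] → 3·3 = 9.
|A∩C|: x∈[6,7], y∈[3,8] → 1·5 = 5.
|B∩C|: x∈[0,7], y∈[3,6] → 7·3 = 21.
|A∩B∩C| = 3.
|A ∪ B ∪ C| = 94 − 35 + 3 = 62.00.

62.00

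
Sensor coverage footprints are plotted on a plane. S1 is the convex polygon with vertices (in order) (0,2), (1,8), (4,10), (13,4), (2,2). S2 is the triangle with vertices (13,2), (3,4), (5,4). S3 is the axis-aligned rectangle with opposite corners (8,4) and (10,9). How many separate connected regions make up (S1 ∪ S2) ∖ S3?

(S1 ∪ S2) ∖ S3 is a single connected region.

1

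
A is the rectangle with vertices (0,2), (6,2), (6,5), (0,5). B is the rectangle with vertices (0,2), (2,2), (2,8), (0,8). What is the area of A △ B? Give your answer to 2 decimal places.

|A∩B|: x∈[0,2], y∈[2,5] → 2·3 = 6.
|A △ B| = |A| + |B| − 2·|A∩B| = 18 + 12 − 12 = 18.00.

18.00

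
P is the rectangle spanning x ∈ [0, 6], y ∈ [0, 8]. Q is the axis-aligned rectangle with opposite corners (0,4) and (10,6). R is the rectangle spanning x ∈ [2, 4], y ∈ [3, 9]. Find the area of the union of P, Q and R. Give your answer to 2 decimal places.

58.00

By inclusion–exclusion:
Individual areas: |P| = 48, |Q| = 20, |R| = 12.
|P∩Q|: x∈[0,6], y∈[4,6] → 6·2 = 12.
|P∩R|: x∈[2,4], y∈[3,8] → 2·5 = 10.
|Q∩R|: x∈[2,4], y∈[4,6] → 2·2 = 4.
|P∩Q∩R| = 4.
|P ∪ Q ∪ R| = 80 − 26 + 4 = 58.00.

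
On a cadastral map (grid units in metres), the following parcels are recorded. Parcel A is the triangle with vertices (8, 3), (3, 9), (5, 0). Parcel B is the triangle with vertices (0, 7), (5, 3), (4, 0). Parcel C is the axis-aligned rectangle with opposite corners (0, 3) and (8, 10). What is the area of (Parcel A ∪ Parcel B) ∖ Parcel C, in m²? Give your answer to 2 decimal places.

|Parcel A ∪ Parcel B| = 25.3838.
|(Parcel A ∪ Parcel B) ∩ Parcel C| = 16.2124.
|(Parcel A ∪ Parcel B) ∖ Parcel C| = 25.3838 − 16.2124 = 9.17.

9.17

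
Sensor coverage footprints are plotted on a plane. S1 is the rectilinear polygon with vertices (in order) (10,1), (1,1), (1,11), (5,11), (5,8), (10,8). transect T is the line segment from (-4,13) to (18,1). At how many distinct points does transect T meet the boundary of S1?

The segment meets the boundary at (10,5.364), (5.167,8), (5,8.091), (1,10.273).

4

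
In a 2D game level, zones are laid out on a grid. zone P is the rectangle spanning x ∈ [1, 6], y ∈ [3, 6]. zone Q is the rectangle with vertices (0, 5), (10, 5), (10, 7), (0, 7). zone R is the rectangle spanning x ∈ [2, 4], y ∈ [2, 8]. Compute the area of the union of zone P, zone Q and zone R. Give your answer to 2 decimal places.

By inclusion–exclusion:
Individual areas: |zone P| = 15, |zone Q| = 20, |zone R| = 12.
|zone P∩zone Q|: x∈[1,6], y∈[5,6] → 5·1 = 5.
|zone P∩zone R|: x∈[2,4], y∈[3,6] → 2·3 = 6.
|zone Q∩zone R|: x∈[2,4], y∈[5,7] → 2·2 = 4.
|zone P∩zone Q∩zone R| = 2.
|zone P ∪ zone Q ∪ zone R| = 47 − 15 + 2 = 34.00.

34.00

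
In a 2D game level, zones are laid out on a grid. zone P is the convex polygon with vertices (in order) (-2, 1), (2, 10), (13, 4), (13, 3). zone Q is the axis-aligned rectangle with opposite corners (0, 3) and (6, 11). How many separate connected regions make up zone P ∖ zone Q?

1

zone P ∖ zone Q is a single connected region.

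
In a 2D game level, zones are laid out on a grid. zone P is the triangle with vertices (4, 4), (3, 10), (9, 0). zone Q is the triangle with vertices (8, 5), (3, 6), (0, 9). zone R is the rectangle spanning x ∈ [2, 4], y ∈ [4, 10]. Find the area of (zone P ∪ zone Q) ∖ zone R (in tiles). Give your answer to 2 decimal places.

|zone P ∪ zone Q| = 17.0352.
|(zone P ∪ zone Q) ∩ zone R| = 4.2278.
|(zone P ∪ zone Q) ∖ zone R| = 17.0352 − 4.2278 = 12.81.

12.81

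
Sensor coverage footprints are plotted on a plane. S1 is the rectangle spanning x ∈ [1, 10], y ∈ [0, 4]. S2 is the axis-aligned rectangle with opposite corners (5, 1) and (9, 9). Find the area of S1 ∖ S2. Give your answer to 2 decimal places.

|S1∩S2|: x∈[5,9], y∈[1,4] → 4·3 = 12.
|S1| = 36.
|S1 ∖ S2| = |S1| − |S1∩S2| = 36 − 12 = 24.00.

24.00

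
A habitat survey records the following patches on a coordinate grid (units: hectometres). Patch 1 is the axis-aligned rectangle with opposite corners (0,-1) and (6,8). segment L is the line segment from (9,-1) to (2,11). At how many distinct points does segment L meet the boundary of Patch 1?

The segment meets the boundary at (3.75,8), (6,4.143).

2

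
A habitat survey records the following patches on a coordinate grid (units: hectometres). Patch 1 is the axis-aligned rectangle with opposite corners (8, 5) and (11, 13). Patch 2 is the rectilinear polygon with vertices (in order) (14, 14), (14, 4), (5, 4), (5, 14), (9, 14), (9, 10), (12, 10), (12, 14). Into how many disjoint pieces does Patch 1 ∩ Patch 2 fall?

1

Patch 1 ∩ Patch 2 is a single connected region.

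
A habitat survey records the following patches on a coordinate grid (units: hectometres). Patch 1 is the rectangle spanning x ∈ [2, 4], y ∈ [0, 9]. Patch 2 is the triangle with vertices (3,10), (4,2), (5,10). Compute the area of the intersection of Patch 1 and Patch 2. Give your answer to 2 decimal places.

The intersection is the polygon with vertices (4,9), (4,2), (3.125,9).
By the shoelace formula its area is 3.06.

3.06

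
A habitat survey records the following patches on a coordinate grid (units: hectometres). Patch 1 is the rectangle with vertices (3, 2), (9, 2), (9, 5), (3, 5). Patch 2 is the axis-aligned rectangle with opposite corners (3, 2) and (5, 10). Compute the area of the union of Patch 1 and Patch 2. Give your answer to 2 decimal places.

By inclusion–exclusion:
Individual areas: |Patch 1| = 18, |Patch 2| = 16.
|Patch 1∩Patch 2|: x∈[3,5], y∈[2,5] → 2·3 = 6.
|Patch 1 ∪ Patch 2| = 34 − 6 = 28.00.

28.00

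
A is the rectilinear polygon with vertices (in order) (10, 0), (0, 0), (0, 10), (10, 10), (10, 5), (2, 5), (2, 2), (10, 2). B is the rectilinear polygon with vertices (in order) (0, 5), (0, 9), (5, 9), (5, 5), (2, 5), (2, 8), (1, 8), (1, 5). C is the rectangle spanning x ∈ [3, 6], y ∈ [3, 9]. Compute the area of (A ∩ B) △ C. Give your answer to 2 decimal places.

19.00

|A ∩ B| = 17.
|(A ∩ B) ∩ C| = 8.
|(A ∩ B) △ C| = 17 + 18 − 16 = 19.00.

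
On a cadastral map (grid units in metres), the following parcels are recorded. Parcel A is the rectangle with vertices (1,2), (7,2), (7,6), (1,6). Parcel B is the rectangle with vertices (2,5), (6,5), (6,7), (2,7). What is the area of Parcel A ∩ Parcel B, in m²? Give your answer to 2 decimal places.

4.00

|Parcel A∩Parcel B|: x∈[2,6], y∈[5,6] → 4·1 = 4.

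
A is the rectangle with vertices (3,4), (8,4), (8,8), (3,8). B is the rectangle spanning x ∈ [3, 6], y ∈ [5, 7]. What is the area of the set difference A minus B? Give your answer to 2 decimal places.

14.00

|A∩B|: x∈[3,6], y∈[5,7] → 3·2 = 6.
|A| = 20.
|A ∖ B| = |A| − |A∩B| = 20 − 6 = 14.00.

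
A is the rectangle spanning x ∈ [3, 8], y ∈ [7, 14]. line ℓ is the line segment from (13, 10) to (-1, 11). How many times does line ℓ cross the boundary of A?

The segment meets the boundary at (3,10.714), (8,10.357).

2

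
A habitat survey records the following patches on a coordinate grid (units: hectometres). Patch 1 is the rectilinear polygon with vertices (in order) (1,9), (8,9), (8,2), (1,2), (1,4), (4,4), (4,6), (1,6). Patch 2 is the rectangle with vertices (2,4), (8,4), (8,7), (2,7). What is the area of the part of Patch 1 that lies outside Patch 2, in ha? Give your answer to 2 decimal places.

29.00

|Patch 1| = 43, |Patch 1∩Patch 2| = 14.
|Patch 1 ∖ Patch 2| = |Patch 1| − |Patch 1∩Patch 2| = 43 − 14 = 29.00.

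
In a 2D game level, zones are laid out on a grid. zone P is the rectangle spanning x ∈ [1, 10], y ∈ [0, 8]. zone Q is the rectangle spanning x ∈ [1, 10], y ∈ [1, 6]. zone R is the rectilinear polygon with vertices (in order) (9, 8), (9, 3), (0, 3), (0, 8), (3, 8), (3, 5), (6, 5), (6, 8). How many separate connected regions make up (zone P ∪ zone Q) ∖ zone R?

(zone P ∪ zone Q) ∖ zone R splits into 2 disjoint pieces (area 32, area 9).

2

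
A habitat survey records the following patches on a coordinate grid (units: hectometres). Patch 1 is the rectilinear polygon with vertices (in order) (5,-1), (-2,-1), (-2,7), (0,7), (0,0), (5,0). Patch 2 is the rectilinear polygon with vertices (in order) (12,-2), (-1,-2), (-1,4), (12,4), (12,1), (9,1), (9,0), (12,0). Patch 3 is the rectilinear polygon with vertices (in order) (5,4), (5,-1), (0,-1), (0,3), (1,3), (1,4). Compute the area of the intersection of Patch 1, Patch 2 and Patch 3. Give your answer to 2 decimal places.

5.00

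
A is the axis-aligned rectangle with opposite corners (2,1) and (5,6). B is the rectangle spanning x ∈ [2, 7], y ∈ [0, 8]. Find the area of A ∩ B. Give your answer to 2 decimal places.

15.00

|A∩B|: x∈[2,5], y∈[1,6] → 3·5 = 15.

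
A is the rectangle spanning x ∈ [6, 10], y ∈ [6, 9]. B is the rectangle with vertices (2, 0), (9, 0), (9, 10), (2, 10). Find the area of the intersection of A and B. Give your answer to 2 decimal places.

9.00

|A∩B|: x∈[6,9], y∈[6,9] → 3·3 = 9.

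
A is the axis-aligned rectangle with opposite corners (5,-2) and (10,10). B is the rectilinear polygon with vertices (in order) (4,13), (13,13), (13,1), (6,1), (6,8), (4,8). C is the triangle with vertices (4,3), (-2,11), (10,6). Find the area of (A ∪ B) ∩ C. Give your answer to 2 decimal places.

11.75

The region (A ∪ B) ∩ C is the polygon with vertices (5,8), (4,8), (4,8.5), (10,6), (5,3.5).
By the shoelace formula its area is 11.75.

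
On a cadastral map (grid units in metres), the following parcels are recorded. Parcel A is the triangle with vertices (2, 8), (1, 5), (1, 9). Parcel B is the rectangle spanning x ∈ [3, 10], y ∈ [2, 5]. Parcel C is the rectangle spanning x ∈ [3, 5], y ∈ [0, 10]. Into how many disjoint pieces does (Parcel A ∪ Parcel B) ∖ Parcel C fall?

2

(Parcel A ∪ Parcel B) ∖ Parcel C splits into 2 disjoint pieces (area 2, area 15).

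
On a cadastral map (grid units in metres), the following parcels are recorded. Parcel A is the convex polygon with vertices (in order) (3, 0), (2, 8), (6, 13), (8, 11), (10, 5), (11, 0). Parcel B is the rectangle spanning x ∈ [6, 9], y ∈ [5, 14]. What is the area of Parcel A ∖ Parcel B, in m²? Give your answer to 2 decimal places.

|Parcel A| = 80.5, |Parcel A∩Parcel B| = 18.5.
|Parcel A ∖ Parcel B| = |Parcel A| − |Parcel A∩Parcel B| = 80.5 − 18.5 = 62.00.

62.00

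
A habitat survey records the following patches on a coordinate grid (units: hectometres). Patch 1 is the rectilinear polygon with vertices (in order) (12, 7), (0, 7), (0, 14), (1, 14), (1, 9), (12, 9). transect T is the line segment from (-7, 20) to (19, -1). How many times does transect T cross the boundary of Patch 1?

The segment meets the boundary at (9.095,7), (6.619,9), (1,13.538), (0.429,14).

4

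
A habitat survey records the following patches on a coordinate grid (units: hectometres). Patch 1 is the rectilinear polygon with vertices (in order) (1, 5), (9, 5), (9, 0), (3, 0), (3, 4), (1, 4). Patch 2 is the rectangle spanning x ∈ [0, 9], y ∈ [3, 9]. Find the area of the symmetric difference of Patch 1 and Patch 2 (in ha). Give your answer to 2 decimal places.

58.00

|Patch 1| = 32, |Patch 2| = 54, |Patch 1∩Patch 2| = 14.
|Patch 1 △ Patch 2| = |Patch 1| + |Patch 2| − 2·|Patch 1∩Patch 2| = 32 + 54 − 28 = 58.00.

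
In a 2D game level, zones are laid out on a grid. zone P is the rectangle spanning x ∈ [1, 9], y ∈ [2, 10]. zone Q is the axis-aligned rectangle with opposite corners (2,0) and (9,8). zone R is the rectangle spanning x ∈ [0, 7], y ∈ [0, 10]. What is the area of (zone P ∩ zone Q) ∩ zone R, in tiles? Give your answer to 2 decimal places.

30.00

The region (zone P ∩ zone Q) ∩ zone R is the polygon with vertices (2,2), (2,8), (7,8), (7,2).
By the shoelace formula its area is 30.00.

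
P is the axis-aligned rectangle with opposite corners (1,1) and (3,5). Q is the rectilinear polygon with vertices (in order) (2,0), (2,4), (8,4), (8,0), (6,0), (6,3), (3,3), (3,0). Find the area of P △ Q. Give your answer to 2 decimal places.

17.00

|P| = 8, |Q| = 15, |P∩Q| = 3.
|P △ Q| = |P| + |Q| − 2·|P∩Q| = 8 + 15 − 6 = 17.00.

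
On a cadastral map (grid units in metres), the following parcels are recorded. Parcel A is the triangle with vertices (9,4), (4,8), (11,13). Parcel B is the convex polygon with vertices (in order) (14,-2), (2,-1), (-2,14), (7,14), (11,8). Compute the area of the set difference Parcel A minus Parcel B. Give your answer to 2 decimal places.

3.56

|Parcel A| = 26.5, |Parcel A∩Parcel B| = 22.9382.
|Parcel A ∖ Parcel B| = |Parcel A| − |Parcel A∩Parcel B| = 26.5 − 22.9382 = 3.56.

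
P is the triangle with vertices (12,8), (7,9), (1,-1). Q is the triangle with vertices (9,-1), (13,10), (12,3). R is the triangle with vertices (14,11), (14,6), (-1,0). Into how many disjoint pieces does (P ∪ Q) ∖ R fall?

3

(P ∪ Q) ∖ R splits into 3 disjoint pieces (area 2.595, area 10.519, area 5.8475).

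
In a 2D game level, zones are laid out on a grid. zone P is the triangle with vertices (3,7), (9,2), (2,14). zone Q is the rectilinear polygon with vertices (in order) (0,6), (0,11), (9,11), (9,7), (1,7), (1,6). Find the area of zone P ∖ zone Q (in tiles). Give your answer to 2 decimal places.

9.69

|zone P| = 18.5, |zone P∩zone Q| = 8.8095.
|zone P ∖ zone Q| = |zone P| − |zone P∩zone Q| = 18.5 − 8.8095 = 9.69.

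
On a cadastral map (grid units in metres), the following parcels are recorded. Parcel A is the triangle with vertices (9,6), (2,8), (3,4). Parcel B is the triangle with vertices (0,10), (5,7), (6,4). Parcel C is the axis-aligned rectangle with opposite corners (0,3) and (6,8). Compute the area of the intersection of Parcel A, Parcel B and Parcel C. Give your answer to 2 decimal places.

The intersection is the polygon with vertices (5,7), (5.7,4.9), (5.25,4.75), (2,8), (4.545,7.273).
By the shoelace formula its area is 3.96.

3.96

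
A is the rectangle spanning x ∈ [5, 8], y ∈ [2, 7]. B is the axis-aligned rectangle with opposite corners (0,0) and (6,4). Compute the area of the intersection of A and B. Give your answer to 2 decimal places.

2.00

|A∩B|: x∈[5,6], y∈[2,4] → 1·2 = 2.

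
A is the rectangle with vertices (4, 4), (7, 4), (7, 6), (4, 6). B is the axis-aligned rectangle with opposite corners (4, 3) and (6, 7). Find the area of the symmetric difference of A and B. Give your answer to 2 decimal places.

6.00

|A∩B|: x∈[4,6], y∈[4,6] → 2·2 = 4.
|A △ B| = |A| + |B| − 2·|A∩B| = 6 + 8 − 8 = 6.00.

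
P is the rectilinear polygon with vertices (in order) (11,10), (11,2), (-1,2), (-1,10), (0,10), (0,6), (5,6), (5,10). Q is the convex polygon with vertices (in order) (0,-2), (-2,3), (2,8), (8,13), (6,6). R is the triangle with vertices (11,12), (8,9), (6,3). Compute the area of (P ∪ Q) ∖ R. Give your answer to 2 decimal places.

|P ∪ Q| = 101.9393.
|(P ∪ Q) ∩ R| = 5.1111.
|(P ∪ Q) ∖ R| = 101.9393 − 5.1111 = 96.83.

96.83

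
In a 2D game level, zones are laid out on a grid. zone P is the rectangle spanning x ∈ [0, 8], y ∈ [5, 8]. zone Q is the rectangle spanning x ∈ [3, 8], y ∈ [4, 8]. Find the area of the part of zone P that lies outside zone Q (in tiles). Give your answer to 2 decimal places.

|zone P∩zone Q|: x∈[3,8], y∈[5,8] → 5·3 = 15.
|zone P| = 24.
|zone P ∖ zone Q| = |zone P| − |zone P∩zone Q| = 24 − 15 = 9.00.

9.00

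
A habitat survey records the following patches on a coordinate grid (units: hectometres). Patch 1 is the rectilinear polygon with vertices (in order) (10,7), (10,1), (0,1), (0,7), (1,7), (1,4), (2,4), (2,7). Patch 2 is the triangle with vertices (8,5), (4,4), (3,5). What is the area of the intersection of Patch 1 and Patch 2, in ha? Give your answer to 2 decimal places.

The intersection is the polygon with vertices (4,4), (3,5), (8,5).
By the shoelace formula its area is 2.50.

2.50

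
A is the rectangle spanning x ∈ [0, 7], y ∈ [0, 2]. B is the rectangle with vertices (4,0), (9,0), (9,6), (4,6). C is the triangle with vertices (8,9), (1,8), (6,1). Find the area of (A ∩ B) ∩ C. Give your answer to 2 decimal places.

The region (A ∩ B) ∩ C is the polygon with vertices (6.25,2), (6,1), (5.286,2).
By the shoelace formula its area is 0.48.

0.48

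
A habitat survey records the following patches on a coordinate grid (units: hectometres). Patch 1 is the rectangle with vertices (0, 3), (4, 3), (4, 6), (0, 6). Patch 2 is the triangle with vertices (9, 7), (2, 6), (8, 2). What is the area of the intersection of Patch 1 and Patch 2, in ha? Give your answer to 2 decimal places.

The intersection is the polygon with vertices (4,6), (4,4.667), (2,6).
By the shoelace formula its area is 1.33.

1.33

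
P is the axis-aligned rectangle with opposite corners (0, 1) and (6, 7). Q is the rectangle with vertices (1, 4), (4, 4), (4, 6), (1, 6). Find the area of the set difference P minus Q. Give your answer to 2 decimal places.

|P∩Q|: x∈[1,4], y∈[4,6] → 3·2 = 6.
|P| = 36.
|P ∖ Q| = |P| − |P∩Q| = 36 − 6 = 30.00.

30.00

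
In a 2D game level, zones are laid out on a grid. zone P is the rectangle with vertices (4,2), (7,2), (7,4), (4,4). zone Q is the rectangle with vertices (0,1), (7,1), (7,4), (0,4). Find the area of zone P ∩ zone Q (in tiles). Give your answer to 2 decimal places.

6.00

|zone P∩zone Q|: x∈[4,7], y∈[2,4] → 3·2 = 6.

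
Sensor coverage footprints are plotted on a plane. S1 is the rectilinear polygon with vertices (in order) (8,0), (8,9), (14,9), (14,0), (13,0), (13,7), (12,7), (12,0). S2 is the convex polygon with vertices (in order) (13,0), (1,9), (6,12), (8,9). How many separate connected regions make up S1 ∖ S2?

2

S1 ∖ S2 splits into 2 disjoint pieces (area 9, area 25.4).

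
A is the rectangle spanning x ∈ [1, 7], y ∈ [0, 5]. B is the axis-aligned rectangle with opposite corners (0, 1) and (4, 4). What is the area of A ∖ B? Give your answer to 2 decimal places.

|A∩B|: x∈[1,4], y∈[1,4] → 3·3 = 9.
|A| = 30.
|A ∖ B| = |A| − |A∩B| = 30 − 9 = 21.00.

21.00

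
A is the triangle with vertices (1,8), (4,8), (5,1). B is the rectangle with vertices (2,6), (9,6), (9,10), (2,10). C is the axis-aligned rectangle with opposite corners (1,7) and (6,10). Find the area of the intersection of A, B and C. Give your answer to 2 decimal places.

The intersection is the polygon with vertices (4.143,7), (2,7), (2,8), (4,8).
By the shoelace formula its area is 2.07.

2.07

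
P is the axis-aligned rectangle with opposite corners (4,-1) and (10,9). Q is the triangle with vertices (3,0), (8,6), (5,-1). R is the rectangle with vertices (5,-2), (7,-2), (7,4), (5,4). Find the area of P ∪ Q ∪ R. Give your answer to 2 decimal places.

62.85

By inclusion–exclusion:
Individual areas: |P| = 60, |Q| = 8.5, |R| = 12.
|P∩Q| = 7.65.
|P∩R|: x∈[5,7], y∈[-1,4] → 2·5 = 10.
|Q∩R| = 4.2667.
|P∩Q∩R| = 4.2667.
|P ∪ Q ∪ R| = 80.5 − 21.9167 + 4.2667 = 62.85.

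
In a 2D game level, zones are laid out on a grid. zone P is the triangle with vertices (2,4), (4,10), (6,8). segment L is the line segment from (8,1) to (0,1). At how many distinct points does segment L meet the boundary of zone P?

0

The segment lies entirely outside zone P and never meets its boundary.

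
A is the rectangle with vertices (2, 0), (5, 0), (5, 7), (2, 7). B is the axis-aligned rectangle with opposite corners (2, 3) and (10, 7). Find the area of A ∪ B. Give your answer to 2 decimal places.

41.00

By inclusion–exclusion:
Individual areas: |A| = 21, |B| = 32.
|A∩B|: x∈[2,5], y∈[3,7] → 3·4 = 12.
|A ∪ B| = 53 − 12 = 41.00.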